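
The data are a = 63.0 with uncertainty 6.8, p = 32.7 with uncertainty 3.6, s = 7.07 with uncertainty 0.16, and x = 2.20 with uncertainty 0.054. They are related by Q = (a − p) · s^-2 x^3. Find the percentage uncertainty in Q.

26.8%

Let u = a − p = 30.3. δu = √(δa² + δp²) = √(46.2 + 13.0) = 7.69, so δu/u = 0.254.
Q is then a monomial in u, s, x:
δQ/Q = √((δu/u)² + (-2·δs/s)² + (3·δx/x)²) = √(0.0645 + 0.00205 + 0.00542) = 0.268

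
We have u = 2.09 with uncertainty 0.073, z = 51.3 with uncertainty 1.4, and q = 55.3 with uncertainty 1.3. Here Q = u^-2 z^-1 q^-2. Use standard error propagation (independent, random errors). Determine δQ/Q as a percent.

Products/powers → add relative errors in quadrature, weighted by exponent:
  (-2·δu/u)² = (-2×0.0349)² = 0.00488;  (-1·δz/z)² = (-1×0.0273)² = 0.000745;  (-2·δq/q)² = (-2×0.0235)² = 0.00221
δQ/Q = √(0.00784) = 0.0885

8.85%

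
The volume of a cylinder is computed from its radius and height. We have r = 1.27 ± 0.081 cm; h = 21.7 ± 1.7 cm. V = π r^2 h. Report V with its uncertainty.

110 ± 16.5 cm^3

Since V is a product/quotient, work with relative uncertainties:
  (2·δr/r)² = (2×0.0638)² = 0.0163;  (1·δh/h)² = (1×0.0783)² = 0.00614
δV/V = √(0.0224) = 0.150
V = 110 cm^3, so δV = 0.150 × 110 = 16.5 cm^3.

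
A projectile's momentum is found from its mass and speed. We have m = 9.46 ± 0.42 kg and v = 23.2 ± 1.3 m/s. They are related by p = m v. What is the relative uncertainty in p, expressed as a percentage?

Each factor contributes (exponent × relative error)² to (δp/p)²:
  (1·δm/m)² = (1×0.0444)² = 0.00197;  (1·δv/v)² = (1×0.0560)² = 0.00314
δp/p = √(0.00511) = 0.0715

7.15%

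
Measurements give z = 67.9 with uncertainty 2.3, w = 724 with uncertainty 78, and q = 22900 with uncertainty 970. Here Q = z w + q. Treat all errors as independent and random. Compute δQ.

Let p = z·w = 49200. δp/p = √((1·δz/z)² + (1·δw/w)²) = √(0.00115 + 0.0116) = 0.113, so δp = 5550.
Q = p + q: δQ = √(δp² + δq²) = √(3.08e+07 + 9.41e+05) = 5640

5640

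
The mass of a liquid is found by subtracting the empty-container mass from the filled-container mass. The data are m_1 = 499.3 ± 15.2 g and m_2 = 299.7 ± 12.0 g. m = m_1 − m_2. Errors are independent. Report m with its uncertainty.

Each term contributes (cᵢ δxᵢ)² to (δm)²:
  (δm_1)² = 231;  (δm_2)² = 144
δm = √(375) = 19.4 g
m = 199.6 g.

199.6 ± 19.4 g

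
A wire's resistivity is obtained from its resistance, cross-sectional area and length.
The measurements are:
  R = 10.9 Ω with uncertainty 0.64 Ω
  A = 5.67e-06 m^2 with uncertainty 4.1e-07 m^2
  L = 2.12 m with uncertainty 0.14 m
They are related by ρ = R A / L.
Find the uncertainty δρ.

Since ρ is a product/quotient, work with relative uncertainties:
  (1·δR/R)² = (1×0.0587)² = 0.00345;  (1·δA/A)² = (1×0.0723)² = 0.00523;  (-1·δL/L)² = (-1×0.0660)² = 0.00436
δρ/ρ = √(0.0130) = 0.114
ρ = 2.92e-05 Ω·m, so δρ = 0.114 × 2.92e-05 = 3.33e-06 Ω·m.

3.33e-06 Ω·m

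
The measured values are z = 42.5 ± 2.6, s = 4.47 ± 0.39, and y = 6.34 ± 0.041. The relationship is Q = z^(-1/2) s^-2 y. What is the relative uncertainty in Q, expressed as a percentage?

Each factor contributes (exponent × relative error)² to (δQ/Q)²:
  (−½·δz/z)² = (-0.5×0.0612)² = 0.000936;  (-2·δs/s)² = (-2×0.0872)² = 0.0304;  (1·δy/y)² = (1×0.00647)² = 4.18e-05
δQ/Q = √(0.0314) = 0.177

17.7%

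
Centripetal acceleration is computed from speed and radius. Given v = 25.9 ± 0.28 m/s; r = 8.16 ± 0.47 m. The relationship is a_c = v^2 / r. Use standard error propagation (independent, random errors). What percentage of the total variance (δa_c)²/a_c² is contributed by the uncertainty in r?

(δa_c/a_c)² = (2·δv/v)² + (-1·δr/r)²
  v term: (2×0.0108)² = 0.000467
  r term: (-1×0.0576)² = 0.00332
Total = 0.00379. Share from r = 0.00332/0.00379 = 0.876.

87.6%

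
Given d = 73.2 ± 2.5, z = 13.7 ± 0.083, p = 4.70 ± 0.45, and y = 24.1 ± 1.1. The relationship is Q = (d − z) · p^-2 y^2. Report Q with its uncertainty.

1560 ± 338

Let u = d − z = 59.5. δu = √(δd² + δz²) = √(6.25 + 0.00689) = 2.50, so δu/u = 0.0420.
Q is then a monomial in u, p, y:
δQ/Q = √((δu/u)² + (-2·δp/p)² + (2·δy/y)²) = √(0.00177 + 0.0367 + 0.00833) = 0.216
Q = 1560, so δQ = 0.216 × 1560 = 338.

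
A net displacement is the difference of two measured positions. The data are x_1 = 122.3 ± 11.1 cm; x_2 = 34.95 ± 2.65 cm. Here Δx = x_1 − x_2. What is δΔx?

11.4 cm

Absolute uncertainties add in quadrature for a linear combination:
  (δx_1)² = 123;  (δx_2)² = 7.02
δΔx = √(130) = 11.4 cm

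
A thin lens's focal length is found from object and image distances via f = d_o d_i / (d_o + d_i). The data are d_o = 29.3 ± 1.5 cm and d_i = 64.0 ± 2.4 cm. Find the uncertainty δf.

0.744 cm

∂f/∂d_o = (d_i/(d_o+d_i))² = 0.471;  ∂f/∂d_i = (d_o/(d_o+d_i))² = 0.0986
δf = √((∂f/∂d_o · δd_o)² + (∂f/∂d_i · δd_i)²) = √(0.498 + 0.0560) = 0.744 cm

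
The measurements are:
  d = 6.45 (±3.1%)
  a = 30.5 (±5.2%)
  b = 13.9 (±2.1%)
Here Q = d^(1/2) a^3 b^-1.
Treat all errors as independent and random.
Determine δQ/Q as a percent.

Products/powers → add relative errors in quadrature, weighted by exponent:
  (½·δd/d)² = (0.5×0.0310)² = 0.000240;  (3·δa/a)² = (3×0.0520)² = 0.0243;  (-1·δb/b)² = (-1×0.0210)² = 0.000441
δQ/Q = √(0.0250) = 0.158

15.8%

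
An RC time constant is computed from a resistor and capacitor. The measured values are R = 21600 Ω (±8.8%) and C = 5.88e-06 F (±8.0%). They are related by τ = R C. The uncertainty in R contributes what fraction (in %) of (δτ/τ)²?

(δτ/τ)² = (1·δR/R)² + (1·δC/C)²
  R term: (1×0.0880)² = 0.00774
  C term: (1×0.0800)² = 0.00640
Total = 0.0141. Share from R = 0.00774/0.0141 = 0.548.

54.8%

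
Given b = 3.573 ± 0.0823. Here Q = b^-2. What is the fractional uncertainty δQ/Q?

0.0461

Q is a product of powers, so relative uncertainties combine in quadrature:
  (-2·δb/b)² = (-2×0.0230)² = 0.00212
δQ/Q = √(0.00212) = 0.0461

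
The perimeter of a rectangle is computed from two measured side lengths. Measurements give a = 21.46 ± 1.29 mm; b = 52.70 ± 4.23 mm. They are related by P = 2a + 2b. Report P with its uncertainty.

P is a linear combination, so absolute uncertainties add in quadrature:
  (2·δa)² = 6.66;  (2·δb)² = 71.6
δP = √(78.2) = 8.84 mm
P = 148.3 mm.

148.3 ± 8.84 mm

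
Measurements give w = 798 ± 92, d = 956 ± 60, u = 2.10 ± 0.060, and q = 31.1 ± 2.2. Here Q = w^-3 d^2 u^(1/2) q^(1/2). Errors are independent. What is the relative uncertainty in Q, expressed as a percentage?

Q is a product of powers, so relative uncertainties combine in quadrature:
  (-3·δw/w)² = (-3×0.115)² = 0.120;  (2·δd/d)² = (2×0.0628)² = 0.0158;  (½·δu/u)² = (0.5×0.0286)² = 0.000204;  (½·δq/q)² = (0.5×0.0707)² = 0.00125
δQ/Q = √(0.137) = 0.370

37.0%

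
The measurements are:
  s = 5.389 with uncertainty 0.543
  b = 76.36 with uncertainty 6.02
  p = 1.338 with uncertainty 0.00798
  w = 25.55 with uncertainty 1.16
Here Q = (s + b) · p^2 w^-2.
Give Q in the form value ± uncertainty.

Let u = s + b = 81.75. δu = √(δs² + δb²) = √(0.295 + 36.2) = 6.04, so δu/u = 0.0739.
Q is then a monomial in u, p, w:
δQ/Q = √((δu/u)² + (2·δp/p)² + (-2·δw/w)²) = √(0.00547 + 0.000142 + 0.00825) = 0.118
Q = 0.2242, so δQ = 0.118 × 0.2242 = 0.0264.

0.2242 ± 0.0264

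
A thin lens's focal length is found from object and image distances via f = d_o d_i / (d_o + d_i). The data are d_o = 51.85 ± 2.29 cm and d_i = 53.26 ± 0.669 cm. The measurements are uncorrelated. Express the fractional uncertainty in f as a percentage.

2.32%

∂f/∂d_o = (d_i/(d_o+d_i))² = 0.257;  ∂f/∂d_i = (d_o/(d_o+d_i))² = 0.243
δf = √((∂f/∂d_o · δd_o)² + (∂f/∂d_i · δd_i)²) = √(0.346 + 0.0265) = 0.610 cm
f = 26.27 cm, so δf/f = 0.610/26.27 = 0.0232.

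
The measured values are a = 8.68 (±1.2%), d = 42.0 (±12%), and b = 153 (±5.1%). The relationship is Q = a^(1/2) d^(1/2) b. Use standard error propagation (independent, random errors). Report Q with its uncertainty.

2920 ± 231

Since Q is a product/quotient, work with relative uncertainties:
  (½·δa/a)² = (0.5×0.0120)² = 3.6e-05;  (½·δd/d)² = (0.5×0.120)² = 0.00360;  (1·δb/b)² = (1×0.0510)² = 0.00260
δQ/Q = √(0.00624) = 0.0790
Q = 2920, so δQ = 0.0790 × 2920 = 231.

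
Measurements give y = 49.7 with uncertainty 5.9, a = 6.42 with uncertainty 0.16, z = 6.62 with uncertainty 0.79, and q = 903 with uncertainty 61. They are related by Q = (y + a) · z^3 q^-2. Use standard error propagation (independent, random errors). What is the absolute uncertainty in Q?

Let u = y + a = 56.1. δu = √(δy² + δa²) = √(34.8 + 0.0256) = 5.90, so δu/u = 0.105.
Q is then a monomial in u, z, q:
δQ/Q = √((δu/u)² + (3·δz/z)² + (-2·δq/q)²) = √(0.0111 + 0.128 + 0.0183) = 0.397
Q = 0.0200, so δQ = 0.397 × 0.0200 = 0.00792.

0.00792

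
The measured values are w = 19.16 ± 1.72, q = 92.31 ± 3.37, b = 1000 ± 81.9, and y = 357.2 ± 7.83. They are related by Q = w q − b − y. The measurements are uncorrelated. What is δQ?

Let p = w·q = 1769. δp/p = √((1·δw/w)² + (1·δq/q)²) = √(0.00806 + 0.00133) = 0.0969, so δp = 171.
Q = p − b − y: δQ = √(δp² + δb² + δy²) = √(29400 + 6710 + 61.3) = 190

190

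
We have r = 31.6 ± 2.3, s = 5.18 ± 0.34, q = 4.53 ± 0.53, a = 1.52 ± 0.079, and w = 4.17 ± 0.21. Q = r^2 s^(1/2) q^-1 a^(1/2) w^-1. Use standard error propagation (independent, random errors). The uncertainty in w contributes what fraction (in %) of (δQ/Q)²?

6.48%

(δQ/Q)² = (2·δr/r)² + (½·δs/s)² + (-1·δq/q)² + (½·δa/a)² + (-1·δw/w)²
  r term: (2×0.0728)² = 0.0212
  s term: (0.5×0.0656)² = 0.00108
  q term: (-1×0.117)² = 0.0137
  a term: (0.5×0.0520)² = 0.000675
  w term: (-1×0.0504)² = 0.00254
Total = 0.0392. Share from w = 0.00254/0.0392 = 0.0648.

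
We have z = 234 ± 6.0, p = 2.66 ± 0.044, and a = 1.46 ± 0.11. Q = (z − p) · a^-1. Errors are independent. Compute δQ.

Let u = z − p = 231. δu = √(δz² + δp²) = √(36.0 + 0.00194) = 6.00, so δu/u = 0.0259.
Q is then a monomial in u, a:
δQ/Q = √((δu/u)² + (-1·δa/a)²) = √(0.000673 + 0.00568) = 0.0797
Q = 158, so δQ = 0.0797 × 158 = 12.6.

12.6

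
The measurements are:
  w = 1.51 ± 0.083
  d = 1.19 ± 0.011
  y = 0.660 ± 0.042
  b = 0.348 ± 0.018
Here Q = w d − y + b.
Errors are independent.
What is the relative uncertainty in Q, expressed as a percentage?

Let p = w·d = 1.80. δp/p = √((1·δw/w)² + (1·δd/d)²) = √(0.00302 + 8.54e-05) = 0.0557, so δp = 0.100.
Q = p − y + b: δQ = √(δp² + δy² + δb²) = √(0.0100 + 0.00176 + 0.000324) = 0.110
Q = 1.48, so δQ/Q = 0.110/1.48 = 0.0741.

7.41%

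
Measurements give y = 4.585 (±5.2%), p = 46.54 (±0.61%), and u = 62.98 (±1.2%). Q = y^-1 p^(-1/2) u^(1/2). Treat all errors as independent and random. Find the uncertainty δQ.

0.0133

Each factor contributes (exponent × relative error)² to (δQ/Q)²:
  (-1·δy/y)² = (-1×0.0520)² = 0.00270;  (−½·δp/p)² = (-0.5×0.00610)² = 9.3e-06;  (½·δu/u)² = (0.5×0.0120)² = 3.6e-05
δQ/Q = √(0.00275) = 0.0524
Q = 0.2537, so δQ = 0.0524 × 0.2537 = 0.0133.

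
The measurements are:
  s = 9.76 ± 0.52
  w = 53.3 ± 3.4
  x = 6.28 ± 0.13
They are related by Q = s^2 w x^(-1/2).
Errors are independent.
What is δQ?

252

Products/powers → add relative errors in quadrature, weighted by exponent:
  (2·δs/s)² = (2×0.0533)² = 0.0114;  (1·δw/w)² = (1×0.0638)² = 0.00407;  (−½·δx/x)² = (-0.5×0.0207)² = 0.000107
δQ/Q = √(0.0155) = 0.125
Q = 2030, so δQ = 0.125 × 2030 = 252.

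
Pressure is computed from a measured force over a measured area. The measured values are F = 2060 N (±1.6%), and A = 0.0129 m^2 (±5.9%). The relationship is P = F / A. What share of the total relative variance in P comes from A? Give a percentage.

(δP/P)² = (1·δF/F)² + (-1·δA/A)²
  F term: (1×0.0160)² = 0.000256
  A term: (-1×0.0590)² = 0.00348
Total = 0.00374. Share from A = 0.00348/0.00374 = 0.931.

93.1%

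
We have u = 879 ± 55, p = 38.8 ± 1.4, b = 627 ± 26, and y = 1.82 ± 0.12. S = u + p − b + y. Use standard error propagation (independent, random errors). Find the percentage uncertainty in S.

Sums and differences: (δS)² = Σ (cᵢ δxᵢ)².
  (δu)² = 3020;  (δp)² = 1.96;  (δb)² = 676;  (δy)² = 0.0144
δS = √(3700) = 60.9
S = 293, so δS/S = 60.9/293 = 0.208.

20.8%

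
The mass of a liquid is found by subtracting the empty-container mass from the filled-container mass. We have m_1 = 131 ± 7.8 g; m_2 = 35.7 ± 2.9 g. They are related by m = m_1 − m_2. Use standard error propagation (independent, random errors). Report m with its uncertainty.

95.3 ± 8.32 g

m is a linear combination, so absolute uncertainties add in quadrature:
  (δm_1)² = 60.8;  (δm_2)² = 8.41
δm = √(69.2) = 8.32 g
m = 95.3 g.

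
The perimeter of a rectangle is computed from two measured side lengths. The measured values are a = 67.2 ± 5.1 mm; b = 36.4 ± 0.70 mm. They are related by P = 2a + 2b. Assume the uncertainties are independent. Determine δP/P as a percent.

4.97%

For a sum/difference, combine absolute errors in quadrature:
  (2·δa)² = 104;  (2·δb)² = 1.96
δP = √(106) = 10.3 mm
P = 207 mm, so δP/P = 10.3/207 = 0.0497.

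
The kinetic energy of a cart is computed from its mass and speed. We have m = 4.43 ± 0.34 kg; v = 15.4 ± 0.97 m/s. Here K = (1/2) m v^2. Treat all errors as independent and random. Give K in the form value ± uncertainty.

For a monomial K ∝ m, v^2, fractional errors add in quadrature:
  (1·δm/m)² = (1×0.0767)² = 0.00589;  (2·δv/v)² = (2×0.0630)² = 0.0159
δK/K = √(0.0218) = 0.148
K = 525 J, so δK = 0.148 × 525 = 77.5 J.

525 ± 77.5 J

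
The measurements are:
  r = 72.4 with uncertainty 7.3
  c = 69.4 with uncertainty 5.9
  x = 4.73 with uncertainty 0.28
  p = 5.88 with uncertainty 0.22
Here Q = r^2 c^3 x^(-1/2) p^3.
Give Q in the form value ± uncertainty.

For a monomial Q ∝ r^2, c^3, x^(-1/2), p^3, fractional errors add in quadrature:
  (2·δr/r)² = (2×0.101)² = 0.0407;  (3·δc/c)² = (3×0.0850)² = 0.0650;  (−½·δx/x)² = (-0.5×0.0592)² = 0.000876;  (3·δp/p)² = (3×0.0374)² = 0.0126
δQ/Q = √(0.119) = 0.345
Q = 1.64e+11, so δQ = 0.345 × 1.64e+11 = 5.65e+10.

(1.64 ± 0.565) × 10^11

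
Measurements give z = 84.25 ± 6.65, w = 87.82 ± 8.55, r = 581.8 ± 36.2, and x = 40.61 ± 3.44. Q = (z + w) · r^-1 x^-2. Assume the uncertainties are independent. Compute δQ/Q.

0.191

Let u = z + w = 172.1. δu = √(δz² + δw²) = √(44.2 + 73.1) = 10.8, so δu/u = 0.0629.
Q is then a monomial in u, r, x:
δQ/Q = √((δu/u)² + (-1·δr/r)² + (-2·δx/x)²) = √(0.00396 + 0.00387 + 0.0287) = 0.191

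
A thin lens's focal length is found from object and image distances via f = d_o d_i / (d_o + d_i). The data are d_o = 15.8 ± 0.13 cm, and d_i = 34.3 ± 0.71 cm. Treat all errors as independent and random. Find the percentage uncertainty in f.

0.862%

∂f/∂d_o = (d_i/(d_o+d_i))² = 0.469;  ∂f/∂d_i = (d_o/(d_o+d_i))² = 0.0995
δf = √((∂f/∂d_o · δd_o)² + (∂f/∂d_i · δd_i)²) = √(0.00371 + 0.00499) = 0.0933 cm
f = 10.8 cm, so δf/f = 0.0933/10.8 = 0.00862.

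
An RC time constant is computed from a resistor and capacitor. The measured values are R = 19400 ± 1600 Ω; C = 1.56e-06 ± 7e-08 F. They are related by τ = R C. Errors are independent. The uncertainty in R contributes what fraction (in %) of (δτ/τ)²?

(δτ/τ)² = (1·δR/R)² + (1·δC/C)²
  R term: (1×0.0825)² = 0.00680
  C term: (1×0.0449)² = 0.00201
Total = 0.00882. Share from R = 0.00680/0.00882 = 0.772.

77.2%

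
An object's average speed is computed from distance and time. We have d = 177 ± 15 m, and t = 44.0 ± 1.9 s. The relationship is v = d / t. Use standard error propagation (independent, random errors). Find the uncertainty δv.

Each factor contributes (exponent × relative error)² to (δv/v)²:
  (1·δd/d)² = (1×0.0847)² = 0.00718;  (-1·δt/t)² = (-1×0.0432)² = 0.00186
δv/v = √(0.00905) = 0.0951
v = 4.02 m/s, so δv = 0.0951 × 4.02 = 0.383 m/s.

0.383 m/s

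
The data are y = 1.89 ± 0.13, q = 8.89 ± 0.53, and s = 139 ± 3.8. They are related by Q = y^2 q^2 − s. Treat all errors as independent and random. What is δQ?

51.5

Let p = y^2·q^2 = 282. δp/p = √((2·δy/y)² + (2·δq/q)²) = √(0.0189 + 0.0142) = 0.182, so δp = 51.4.
Q = p − s: δQ = √(δp² + δs²) = √(2640 + 14.4) = 51.5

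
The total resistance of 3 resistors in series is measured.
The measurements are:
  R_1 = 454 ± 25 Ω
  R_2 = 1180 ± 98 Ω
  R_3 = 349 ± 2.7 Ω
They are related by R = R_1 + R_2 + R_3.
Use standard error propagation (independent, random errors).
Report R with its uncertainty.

1980 ± 101 Ω

Sums and differences: (δR)² = Σ (cᵢ δxᵢ)².
  (δR_1)² = 625;  (δR_2)² = 9600;  (δR_3)² = 7.29
δR = √(10200) = 101 Ω
R = 1980 Ω.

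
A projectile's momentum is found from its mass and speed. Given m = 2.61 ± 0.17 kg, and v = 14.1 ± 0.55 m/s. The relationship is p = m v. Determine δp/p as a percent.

7.59%

Each factor contributes (exponent × relative error)² to (δp/p)²:
  (1·δm/m)² = (1×0.0651)² = 0.00424;  (1·δv/v)² = (1×0.0390)² = 0.00152
δp/p = √(0.00576) = 0.0759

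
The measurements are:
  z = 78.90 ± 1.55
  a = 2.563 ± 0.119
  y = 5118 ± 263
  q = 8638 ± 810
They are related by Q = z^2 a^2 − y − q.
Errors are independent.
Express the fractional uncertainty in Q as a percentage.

Let p = z^2·a^2 = 40890. δp/p = √((2·δz/z)² + (2·δa/a)²) = √(0.00154 + 0.00862) = 0.101, so δp = 4120.
Q = p − y − q: δQ = √(δp² + δy² + δq²) = √(1.7e+07 + 69200 + 6.56e+05) = 4210
Q = 27140, so δQ/Q = 4210/27140 = 0.155.

15.5%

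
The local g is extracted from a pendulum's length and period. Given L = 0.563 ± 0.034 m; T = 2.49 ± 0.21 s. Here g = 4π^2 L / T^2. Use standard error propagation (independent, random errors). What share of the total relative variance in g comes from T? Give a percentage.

88.6%

(δg/g)² = (1·δL/L)² + (-2·δT/T)²
  L term: (1×0.0604)² = 0.00365
  T term: (-2×0.0843)² = 0.0285
Total = 0.0321. Share from T = 0.0285/0.0321 = 0.886.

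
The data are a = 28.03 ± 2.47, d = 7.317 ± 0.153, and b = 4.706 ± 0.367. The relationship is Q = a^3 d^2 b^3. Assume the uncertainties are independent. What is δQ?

4.37e+07

Products/powers → add relative errors in quadrature, weighted by exponent:
  (3·δa/a)² = (3×0.0881)² = 0.0699;  (2·δd/d)² = (2×0.0209)² = 0.00175;  (3·δb/b)² = (3×0.0780)² = 0.0547
δQ/Q = √(0.126) = 0.355
Q = 1.229e+08, so δQ = 0.355 × 1.229e+08 = 4.37e+07.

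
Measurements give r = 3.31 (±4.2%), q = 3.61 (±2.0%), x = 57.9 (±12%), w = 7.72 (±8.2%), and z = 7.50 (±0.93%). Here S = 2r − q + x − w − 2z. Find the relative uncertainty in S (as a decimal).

Each term contributes (cᵢ δxᵢ)² to (δS)²:
  (2·δr)² = 0.0773;  (δq)² = 0.00521;  (δx)² = 48.3;  (δw)² = 0.401;  (2·δz)² = 0.0195
δS = √(48.8) = 6.98
S = 38.2, so δS/S = 6.98/38.2 = 0.183.

0.183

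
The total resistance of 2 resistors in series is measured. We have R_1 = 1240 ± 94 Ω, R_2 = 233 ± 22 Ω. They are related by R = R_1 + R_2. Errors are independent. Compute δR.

96.5 Ω

Sums and differences: (δR)² = Σ (cᵢ δxᵢ)².
  (δR_1)² = 8840;  (δR_2)² = 484
δR = √(9320) = 96.5 Ω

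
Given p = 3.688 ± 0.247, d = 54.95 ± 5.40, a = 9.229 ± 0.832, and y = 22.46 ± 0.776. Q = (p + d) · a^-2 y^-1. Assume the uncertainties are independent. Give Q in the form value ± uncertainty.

0.03065 ± 0.00630

Let u = p + d = 58.64. δu = √(δp² + δd²) = √(0.0610 + 29.2) = 5.41, so δu/u = 0.0922.
Q is then a monomial in u, a, y:
δQ/Q = √((δu/u)² + (-2·δa/a)² + (-1·δy/y)²) = √(0.00850 + 0.0325 + 0.00119) = 0.205
Q = 0.03065, so δQ = 0.205 × 0.03065 = 0.00630.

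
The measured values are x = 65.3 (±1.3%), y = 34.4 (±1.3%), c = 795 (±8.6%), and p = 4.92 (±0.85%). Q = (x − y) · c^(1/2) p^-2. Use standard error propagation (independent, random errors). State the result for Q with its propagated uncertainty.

Let u = x − y = 30.9. δu = √(δx² + δy²) = √(0.721 + 0.200) = 0.959, so δu/u = 0.0311.
Q is then a monomial in u, c, p:
δQ/Q = √((δu/u)² + (½·δc/c)² + (-2·δp/p)²) = √(0.000964 + 0.00185 + 0.000289) = 0.0557
Q = 36.0, so δQ = 0.0557 × 36.0 = 2.00.

36.0 ± 2.00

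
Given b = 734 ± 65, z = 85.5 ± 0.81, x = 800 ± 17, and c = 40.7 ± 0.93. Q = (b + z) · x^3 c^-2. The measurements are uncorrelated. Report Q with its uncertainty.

Let u = b + z = 820. δu = √(δb² + δz²) = √(4220 + 0.656) = 65.0, so δu/u = 0.0793.
Q is then a monomial in u, x, c:
δQ/Q = √((δu/u)² + (3·δx/x)² + (-2·δc/c)²) = √(0.00629 + 0.00406 + 0.00209) = 0.112
Q = 2.53e+08, so δQ = 0.112 × 2.53e+08 = 2.83e+07.

(2.53 ± 0.283) × 10^8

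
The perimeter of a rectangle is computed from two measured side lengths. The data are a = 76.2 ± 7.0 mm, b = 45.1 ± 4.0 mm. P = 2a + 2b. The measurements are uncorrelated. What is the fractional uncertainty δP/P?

Sums and differences: (δP)² = Σ (cᵢ δxᵢ)².
  (2·δa)² = 196;  (2·δb)² = 64.0
δP = √(260) = 16.1 mm
P = 243 mm, so δP/P = 16.1/243 = 0.0665.

0.0665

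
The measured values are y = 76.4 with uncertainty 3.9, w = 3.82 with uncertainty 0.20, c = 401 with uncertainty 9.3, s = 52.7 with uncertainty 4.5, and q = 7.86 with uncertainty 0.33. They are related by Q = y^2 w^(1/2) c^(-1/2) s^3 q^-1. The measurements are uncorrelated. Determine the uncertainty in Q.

Products/powers → add relative errors in quadrature, weighted by exponent:
  (2·δy/y)² = (2×0.0510)² = 0.0104;  (½·δw/w)² = (0.5×0.0524)² = 0.000685;  (−½·δc/c)² = (-0.5×0.0232)² = 0.000134;  (3·δs/s)² = (3×0.0854)² = 0.0656;  (-1·δq/q)² = (-1×0.0420)² = 0.00176
δQ/Q = √(0.0786) = 0.280
Q = 1.06e+07, so δQ = 0.280 × 1.06e+07 = 2.97e+06.

2.97e+06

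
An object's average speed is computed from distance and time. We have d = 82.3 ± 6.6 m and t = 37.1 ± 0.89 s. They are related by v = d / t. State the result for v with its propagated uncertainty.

v is a product of powers, so relative uncertainties combine in quadrature:
  (1·δd/d)² = (1×0.0802)² = 0.00643;  (-1·δt/t)² = (-1×0.0240)² = 0.000575
δv/v = √(0.00701) = 0.0837
v = 2.22 m/s, so δv = 0.0837 × 2.22 = 0.186 m/s.

2.22 ± 0.186 m/s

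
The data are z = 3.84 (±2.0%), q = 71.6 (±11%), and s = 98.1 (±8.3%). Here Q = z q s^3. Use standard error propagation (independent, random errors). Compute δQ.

Each factor contributes (exponent × relative error)² to (δQ/Q)²:
  (1·δz/z)² = (1×0.0200)² = 0.000400;  (1·δq/q)² = (1×0.110)² = 0.0121;  (3·δs/s)² = (3×0.0830)² = 0.0620
δQ/Q = √(0.0745) = 0.273
Q = 2.6e+08, so δQ = 0.273 × 2.6e+08 = 7.08e+07.

7.08e+07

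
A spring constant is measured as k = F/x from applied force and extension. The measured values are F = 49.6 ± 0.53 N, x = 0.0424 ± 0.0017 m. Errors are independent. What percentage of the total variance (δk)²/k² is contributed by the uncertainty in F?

(δk/k)² = (1·δF/F)² + (-1·δx/x)²
  F term: (1×0.0107)² = 0.000114
  x term: (-1×0.0401)² = 0.00161
Total = 0.00172. Share from F = 0.000114/0.00172 = 0.0663.

6.63%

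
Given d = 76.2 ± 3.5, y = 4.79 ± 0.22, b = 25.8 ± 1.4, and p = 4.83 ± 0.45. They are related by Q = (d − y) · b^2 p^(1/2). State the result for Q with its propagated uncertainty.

(1.04 ± 0.134) × 10^5

Let u = d − y = 71.4. δu = √(δd² + δy²) = √(12.2 + 0.0484) = 3.51, so δu/u = 0.0491.
Q is then a monomial in u, b, p:
δQ/Q = √((δu/u)² + (2·δb/b)² + (½·δp/p)²) = √(0.00241 + 0.0118 + 0.00217) = 0.128
Q = 1.04e+05, so δQ = 0.128 × 1.04e+05 = 13400.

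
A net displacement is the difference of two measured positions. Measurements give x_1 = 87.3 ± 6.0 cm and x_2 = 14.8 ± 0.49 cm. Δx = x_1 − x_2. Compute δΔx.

Δx is a linear combination, so absolute uncertainties add in quadrature:
  (δx_1)² = 36.0;  (δx_2)² = 0.240
δΔx = √(36.2) = 6.02 cm

6.02 cm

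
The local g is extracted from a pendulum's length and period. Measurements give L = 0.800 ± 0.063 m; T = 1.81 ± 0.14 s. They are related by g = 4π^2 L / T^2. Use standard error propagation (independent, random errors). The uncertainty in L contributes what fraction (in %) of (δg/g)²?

(δg/g)² = (1·δL/L)² + (-2·δT/T)²
  L term: (1×0.0788)² = 0.00620
  T term: (-2×0.0773)² = 0.0239
Total = 0.0301. Share from L = 0.00620/0.0301 = 0.206.

20.6%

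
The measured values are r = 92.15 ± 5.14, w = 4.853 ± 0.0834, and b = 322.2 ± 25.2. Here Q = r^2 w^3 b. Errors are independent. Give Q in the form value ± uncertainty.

(3.127 ± 0.456) × 10^8

Products/powers → add relative errors in quadrature, weighted by exponent:
  (2·δr/r)² = (2×0.0558)² = 0.0124;  (3·δw/w)² = (3×0.0172)² = 0.00266;  (1·δb/b)² = (1×0.0782)² = 0.00612
δQ/Q = √(0.0212) = 0.146
Q = 3.127e+08, so δQ = 0.146 × 3.127e+08 = 4.56e+07.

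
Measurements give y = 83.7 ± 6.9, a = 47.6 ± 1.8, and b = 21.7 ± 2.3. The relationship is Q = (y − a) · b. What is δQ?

176

Let u = y − a = 36.1. δu = √(δy² + δa²) = √(47.6 + 3.24) = 7.13, so δu/u = 0.198.
Q is then a monomial in u, b:
δQ/Q = √((δu/u)² + (1·δb/b)²) = √(0.0390 + 0.0112) = 0.224
Q = 783, so δQ = 0.224 × 783 = 176.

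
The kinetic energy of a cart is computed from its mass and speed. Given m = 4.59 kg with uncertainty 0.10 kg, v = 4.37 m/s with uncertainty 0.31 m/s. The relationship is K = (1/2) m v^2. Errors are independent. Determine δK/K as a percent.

Products/powers → add relative errors in quadrature, weighted by exponent:
  (1·δm/m)² = (1×0.0218)² = 0.000475;  (2·δv/v)² = (2×0.0709)² = 0.0201
δK/K = √(0.0206) = 0.144

14.4%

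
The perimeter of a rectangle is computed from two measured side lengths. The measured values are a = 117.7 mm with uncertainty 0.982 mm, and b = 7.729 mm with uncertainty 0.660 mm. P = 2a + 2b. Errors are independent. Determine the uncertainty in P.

For a sum/difference, combine absolute errors in quadrature:
  (2·δa)² = 3.86;  (2·δb)² = 1.74
δP = √(5.60) = 2.37 mm

2.37 mm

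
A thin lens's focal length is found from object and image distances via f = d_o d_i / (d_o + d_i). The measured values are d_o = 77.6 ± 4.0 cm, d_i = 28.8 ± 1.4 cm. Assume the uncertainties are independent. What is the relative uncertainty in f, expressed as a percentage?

3.81%

∂f/∂d_o = (d_i/(d_o+d_i))² = 0.0733;  ∂f/∂d_i = (d_o/(d_o+d_i))² = 0.532
δf = √((∂f/∂d_o · δd_o)² + (∂f/∂d_i · δd_i)²) = √(0.0859 + 0.555) = 0.800 cm
f = 21.0 cm, so δf/f = 0.800/21.0 = 0.0381.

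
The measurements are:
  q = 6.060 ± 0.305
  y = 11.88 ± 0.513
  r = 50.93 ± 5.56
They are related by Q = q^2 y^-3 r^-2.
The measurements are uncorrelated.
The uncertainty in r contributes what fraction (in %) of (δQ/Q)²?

(δQ/Q)² = (2·δq/q)² + (-3·δy/y)² + (-2·δr/r)²
  q term: (2×0.0503)² = 0.0101
  y term: (-3×0.0432)² = 0.0168
  r term: (-2×0.109)² = 0.0477
Total = 0.0746. Share from r = 0.0477/0.0746 = 0.639.

63.9%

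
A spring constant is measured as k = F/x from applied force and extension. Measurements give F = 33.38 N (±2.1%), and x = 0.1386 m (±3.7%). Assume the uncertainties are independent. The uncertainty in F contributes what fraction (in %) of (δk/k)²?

24.4%

(δk/k)² = (1·δF/F)² + (-1·δx/x)²
  F term: (1×0.0210)² = 0.000441
  x term: (-1×0.0370)² = 0.00137
Total = 0.00181. Share from F = 0.000441/0.00181 = 0.244.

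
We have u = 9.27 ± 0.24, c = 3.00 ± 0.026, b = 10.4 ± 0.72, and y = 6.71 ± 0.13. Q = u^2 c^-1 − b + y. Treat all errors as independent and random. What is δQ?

1.67

Let p = u^2·c^-1 = 28.6. δp/p = √((2·δu/u)² + (-1·δc/c)²) = √(0.00268 + 7.51e-05) = 0.0525, so δp = 1.50.
Q = p − b + y: δQ = √(δp² + δb² + δy²) = √(2.26 + 0.518 + 0.0169) = 1.67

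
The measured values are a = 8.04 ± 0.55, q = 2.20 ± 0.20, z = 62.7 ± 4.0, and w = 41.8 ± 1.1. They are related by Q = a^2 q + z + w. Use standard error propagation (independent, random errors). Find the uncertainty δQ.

Let p = a^2·q = 142. δp/p = √((2·δa/a)² + (1·δq/q)²) = √(0.0187 + 0.00826) = 0.164, so δp = 23.4.
Q = p + z + w: δQ = √(δp² + δz² + δw²) = √(546 + 16.0 + 1.21) = 23.7

23.7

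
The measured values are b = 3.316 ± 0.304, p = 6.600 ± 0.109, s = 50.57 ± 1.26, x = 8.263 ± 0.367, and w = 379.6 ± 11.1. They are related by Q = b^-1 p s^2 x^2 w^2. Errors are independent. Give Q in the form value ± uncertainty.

Products/powers → add relative errors in quadrature, weighted by exponent:
  (-1·δb/b)² = (-1×0.0917)² = 0.00840;  (1·δp/p)² = (1×0.0165)² = 0.000273;  (2·δs/s)² = (2×0.0249)² = 0.00248;  (2·δx/x)² = (2×0.0444)² = 0.00789;  (2·δw/w)² = (2×0.0292)² = 0.00342
δQ/Q = √(0.0225) = 0.150
Q = 5.008e+10, so δQ = 0.150 × 5.008e+10 = 7.51e+09.

(5.008 ± 0.751) × 10^10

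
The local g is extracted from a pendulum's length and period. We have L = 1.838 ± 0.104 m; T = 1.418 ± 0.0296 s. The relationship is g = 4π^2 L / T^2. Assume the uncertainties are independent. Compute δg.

Since g is a product/quotient, work with relative uncertainties:
  (1·δL/L)² = (1×0.0566)² = 0.00320;  (-2·δT/T)² = (-2×0.0209)² = 0.00174
δg/g = √(0.00494) = 0.0703
g = 36.09 m/s^2, so δg = 0.0703 × 36.09 = 2.54 m/s^2.

2.54 m/s^2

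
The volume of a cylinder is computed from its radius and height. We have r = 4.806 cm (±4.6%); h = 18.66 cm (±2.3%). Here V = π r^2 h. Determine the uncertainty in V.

128 cm^3

For a monomial V ∝ r^2, h, fractional errors add in quadrature:
  (2·δr/r)² = (2×0.0460)² = 0.00846;  (1·δh/h)² = (1×0.0230)² = 0.000529
δV/V = √(0.00899) = 0.0948
V = 1354 cm^3, so δV = 0.0948 × 1354 = 128 cm^3.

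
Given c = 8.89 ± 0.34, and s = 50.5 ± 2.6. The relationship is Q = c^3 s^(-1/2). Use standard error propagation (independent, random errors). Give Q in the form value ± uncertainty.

Relative error in a monomial: (δQ/Q)² = Σ (nᵢ · δxᵢ/xᵢ)².
  (3·δc/c)² = (3×0.0382)² = 0.0132;  (−½·δs/s)² = (-0.5×0.0515)² = 0.000663
δQ/Q = √(0.0138) = 0.118
Q = 98.9, so δQ = 0.118 × 98.9 = 11.6.

98.9 ± 11.6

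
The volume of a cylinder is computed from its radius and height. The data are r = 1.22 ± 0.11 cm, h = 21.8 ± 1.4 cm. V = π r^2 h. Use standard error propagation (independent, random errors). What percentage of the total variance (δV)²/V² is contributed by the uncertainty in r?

88.7%

(δV/V)² = (2·δr/r)² + (1·δh/h)²
  r term: (2×0.0902)² = 0.0325
  h term: (1×0.0642)² = 0.00412
Total = 0.0366. Share from r = 0.0325/0.0366 = 0.887.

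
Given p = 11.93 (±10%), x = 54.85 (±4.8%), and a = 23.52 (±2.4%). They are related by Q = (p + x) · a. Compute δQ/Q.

0.0495

Let u = p + x = 66.78. δu = √(δp² + δx²) = √(1.42 + 6.93) = 2.89, so δu/u = 0.0433.
Q is then a monomial in u, a:
δQ/Q = √((δu/u)² + (1·δa/a)²) = √(0.00187 + 0.000576) = 0.0495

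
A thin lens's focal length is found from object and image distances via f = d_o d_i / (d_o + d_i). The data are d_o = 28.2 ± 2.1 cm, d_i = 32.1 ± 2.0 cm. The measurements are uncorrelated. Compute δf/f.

0.0492

∂f/∂d_o = (d_i/(d_o+d_i))² = 0.283;  ∂f/∂d_i = (d_o/(d_o+d_i))² = 0.219
δf = √((∂f/∂d_o · δd_o)² + (∂f/∂d_i · δd_i)²) = √(0.354 + 0.191) = 0.739 cm
f = 15.0 cm, so δf/f = 0.739/15.0 = 0.0492.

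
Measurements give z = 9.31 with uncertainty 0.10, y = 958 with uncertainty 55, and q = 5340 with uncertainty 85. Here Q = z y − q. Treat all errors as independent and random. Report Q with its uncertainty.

3580 ± 528

Let p = z·y = 8920. δp/p = √((1·δz/z)² + (1·δy/y)²) = √(0.000115 + 0.00330) = 0.0584, so δp = 521.
Q = p − q: δQ = √(δp² + δq²) = √(2.71e+05 + 7220) = 528
Q = 3580.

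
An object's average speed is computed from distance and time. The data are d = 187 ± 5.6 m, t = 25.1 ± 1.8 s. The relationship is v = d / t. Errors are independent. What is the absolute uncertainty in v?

0.579 m/s

Each factor contributes (exponent × relative error)² to (δv/v)²:
  (1·δd/d)² = (1×0.0299)² = 0.000897;  (-1·δt/t)² = (-1×0.0717)² = 0.00514
δv/v = √(0.00604) = 0.0777
v = 7.45 m/s, so δv = 0.0777 × 7.45 = 0.579 m/s.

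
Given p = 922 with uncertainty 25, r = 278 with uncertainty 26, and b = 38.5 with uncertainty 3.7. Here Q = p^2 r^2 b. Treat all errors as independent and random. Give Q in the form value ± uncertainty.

(2.53 ± 0.549) × 10^12

Products/powers → add relative errors in quadrature, weighted by exponent:
  (2·δp/p)² = (2×0.0271)² = 0.00294;  (2·δr/r)² = (2×0.0935)² = 0.0350;  (1·δb/b)² = (1×0.0961)² = 0.00924
δQ/Q = √(0.0472) = 0.217
Q = 2.53e+12, so δQ = 0.217 × 2.53e+12 = 5.49e+11.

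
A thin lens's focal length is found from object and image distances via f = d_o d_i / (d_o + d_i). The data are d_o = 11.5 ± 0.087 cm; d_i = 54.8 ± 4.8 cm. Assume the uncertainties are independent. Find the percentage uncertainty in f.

1.64%

∂f/∂d_o = (d_i/(d_o+d_i))² = 0.683;  ∂f/∂d_i = (d_o/(d_o+d_i))² = 0.0301
δf = √((∂f/∂d_o · δd_o)² + (∂f/∂d_i · δd_i)²) = √(0.00353 + 0.0209) = 0.156 cm
f = 9.51 cm, so δf/f = 0.156/9.51 = 0.0164.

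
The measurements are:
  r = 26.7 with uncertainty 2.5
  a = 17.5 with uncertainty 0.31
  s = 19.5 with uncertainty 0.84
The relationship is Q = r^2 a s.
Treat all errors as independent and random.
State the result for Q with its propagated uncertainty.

(2.43 ± 0.469) × 10^5

Each factor contributes (exponent × relative error)² to (δQ/Q)²:
  (2·δr/r)² = (2×0.0936)² = 0.0351;  (1·δa/a)² = (1×0.0177)² = 0.000314;  (1·δs/s)² = (1×0.0431)² = 0.00186
δQ/Q = √(0.0372) = 0.193
Q = 2.43e+05, so δQ = 0.193 × 2.43e+05 = 46900.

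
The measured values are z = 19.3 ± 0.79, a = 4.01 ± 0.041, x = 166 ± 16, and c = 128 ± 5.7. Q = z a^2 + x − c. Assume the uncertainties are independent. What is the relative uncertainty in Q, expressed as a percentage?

6.36%

Let p = z·a^2 = 310. δp/p = √((1·δz/z)² + (2·δa/a)²) = √(0.00168 + 0.000418) = 0.0458, so δp = 14.2.
Q = p + x − c: δQ = √(δp² + δx² + δc²) = √(202 + 256 + 32.5) = 22.1
Q = 348, so δQ/Q = 22.1/348 = 0.0636.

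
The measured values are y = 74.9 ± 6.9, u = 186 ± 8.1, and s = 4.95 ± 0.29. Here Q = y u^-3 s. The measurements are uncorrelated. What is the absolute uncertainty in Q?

9.81e-06

Products/powers → add relative errors in quadrature, weighted by exponent:
  (1·δy/y)² = (1×0.0921)² = 0.00849;  (-3·δu/u)² = (-3×0.0435)² = 0.0171;  (1·δs/s)² = (1×0.0586)² = 0.00343
δQ/Q = √(0.0290) = 0.170
Q = 5.76e-05, so δQ = 0.170 × 5.76e-05 = 9.81e-06.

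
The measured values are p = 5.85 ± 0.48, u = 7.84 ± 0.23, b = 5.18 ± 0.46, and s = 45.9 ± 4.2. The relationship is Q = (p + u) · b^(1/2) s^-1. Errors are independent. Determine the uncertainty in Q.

0.0739

Let w = p + u = 13.7. δw = √(δp² + δu²) = √(0.230 + 0.0529) = 0.532, so δw/w = 0.0389.
Q is then a monomial in w, b, s:
δQ/Q = √((δw/w)² + (½·δb/b)² + (-1·δs/s)²) = √(0.00151 + 0.00197 + 0.00837) = 0.109
Q = 0.679, so δQ = 0.109 × 0.679 = 0.0739.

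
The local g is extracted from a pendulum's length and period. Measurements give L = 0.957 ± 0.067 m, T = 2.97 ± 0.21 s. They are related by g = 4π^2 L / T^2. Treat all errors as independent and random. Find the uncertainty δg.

g is a product of powers, so relative uncertainties combine in quadrature:
  (1·δL/L)² = (1×0.0700)² = 0.00490;  (-2·δT/T)² = (-2×0.0707)² = 0.0200
δg/g = √(0.0249) = 0.158
g = 4.28 m/s^2, so δg = 0.158 × 4.28 = 0.676 m/s^2.

0.676 m/s^2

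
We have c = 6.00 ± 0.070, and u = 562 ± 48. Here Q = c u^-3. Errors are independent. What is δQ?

8.67e-09

Since Q is a product/quotient, work with relative uncertainties:
  (1·δc/c)² = (1×0.0117)² = 0.000136;  (-3·δu/u)² = (-3×0.0854)² = 0.0657
δQ/Q = √(0.0658) = 0.256
Q = 3.38e-08, so δQ = 0.256 × 3.38e-08 = 8.67e-09.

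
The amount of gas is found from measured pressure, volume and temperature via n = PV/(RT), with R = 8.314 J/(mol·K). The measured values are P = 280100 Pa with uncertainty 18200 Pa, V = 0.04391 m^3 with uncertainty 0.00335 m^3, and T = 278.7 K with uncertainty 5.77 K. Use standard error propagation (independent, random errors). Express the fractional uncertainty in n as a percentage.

For a monomial n ∝ P, V, T^-1, fractional errors add in quadrature:
  (1·δP/P)² = (1×0.0650)² = 0.00422;  (1·δV/V)² = (1×0.0763)² = 0.00582;  (-1·δT/T)² = (-1×0.0207)² = 0.000429
δn/n = √(0.0105) = 0.102

10.2%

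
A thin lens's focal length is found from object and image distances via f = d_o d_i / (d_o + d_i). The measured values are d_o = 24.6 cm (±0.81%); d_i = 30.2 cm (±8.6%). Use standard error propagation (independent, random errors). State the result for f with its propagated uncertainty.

∂f/∂d_o = (d_i/(d_o+d_i))² = 0.304;  ∂f/∂d_i = (d_o/(d_o+d_i))² = 0.202
δf = √((∂f/∂d_o · δd_o)² + (∂f/∂d_i · δd_i)²) = √(0.00366 + 0.274) = 0.527 cm
f = 13.6 cm.

13.6 ± 0.527 cm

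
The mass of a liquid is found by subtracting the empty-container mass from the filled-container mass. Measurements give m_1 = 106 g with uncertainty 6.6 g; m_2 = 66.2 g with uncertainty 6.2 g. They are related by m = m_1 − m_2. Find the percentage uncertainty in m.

22.8%

Each term contributes (cᵢ δxᵢ)² to (δm)²:
  (δm_1)² = 43.6;  (δm_2)² = 38.4
δm = √(82.0) = 9.06 g
m = 39.8 g, so δm/m = 9.06/39.8 = 0.228.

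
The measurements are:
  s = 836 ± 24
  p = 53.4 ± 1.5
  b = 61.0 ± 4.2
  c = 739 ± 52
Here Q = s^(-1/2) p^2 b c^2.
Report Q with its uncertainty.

Since Q is a product/quotient, work with relative uncertainties:
  (−½·δs/s)² = (-0.5×0.0287)² = 0.000206;  (2·δp/p)² = (2×0.0281)² = 0.00316;  (1·δb/b)² = (1×0.0689)² = 0.00474;  (2·δc/c)² = (2×0.0704)² = 0.0198
δQ/Q = √(0.0279) = 0.167
Q = 3.29e+09, so δQ = 0.167 × 3.29e+09 = 5.49e+08.

(3.29 ± 0.549) × 10^9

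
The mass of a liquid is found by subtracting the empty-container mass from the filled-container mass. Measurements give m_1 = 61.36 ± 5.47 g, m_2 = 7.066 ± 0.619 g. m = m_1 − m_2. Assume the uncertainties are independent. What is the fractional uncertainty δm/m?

m is a linear combination, so absolute uncertainties add in quadrature:
  (δm_1)² = 29.9;  (δm_2)² = 0.383
δm = √(30.3) = 5.50 g
m = 54.29 g, so δm/m = 5.50/54.29 = 0.101.

0.101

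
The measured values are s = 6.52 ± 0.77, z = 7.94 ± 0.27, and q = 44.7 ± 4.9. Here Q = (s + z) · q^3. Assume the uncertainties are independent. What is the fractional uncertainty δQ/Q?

Let u = s + z = 14.5. δu = √(δs² + δz²) = √(0.593 + 0.0729) = 0.816, so δu/u = 0.0564.
Q is then a monomial in u, q:
δQ/Q = √((δu/u)² + (3·δq/q)²) = √(0.00318 + 0.108) = 0.334

0.334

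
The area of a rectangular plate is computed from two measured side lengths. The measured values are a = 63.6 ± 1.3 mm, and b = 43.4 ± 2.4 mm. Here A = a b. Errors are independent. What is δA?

For a monomial A ∝ a, b, fractional errors add in quadrature:
  (1·δa/a)² = (1×0.0204)² = 0.000418;  (1·δb/b)² = (1×0.0553)² = 0.00306
δA/A = √(0.00348) = 0.0590
A = 2760 mm^2, so δA = 0.0590 × 2760 = 163 mm^2.

163 mm^2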